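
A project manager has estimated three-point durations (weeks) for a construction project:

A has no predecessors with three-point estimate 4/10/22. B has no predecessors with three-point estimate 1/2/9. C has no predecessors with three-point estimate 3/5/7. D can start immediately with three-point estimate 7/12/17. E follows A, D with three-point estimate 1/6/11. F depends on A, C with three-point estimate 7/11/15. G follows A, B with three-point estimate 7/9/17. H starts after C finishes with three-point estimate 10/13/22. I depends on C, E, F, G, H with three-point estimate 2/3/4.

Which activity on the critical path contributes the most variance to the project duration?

A

te_A = (4 + 4·10 + 22)/6 = 66/6 = 11; σ²_A = ((22−4)/6)² = 9.000
te_B = (1 + 4·2 + 9)/6 = 18/6 = 3; σ²_B = ((9−1)/6)² = 1.778
te_C = (3 + 4·5 + 7)/6 = 30/6 = 5; σ²_C = ((7−3)/6)² = 0.444
te_D = (7 + 4·12 + 17)/6 = 72/6 = 12; σ²_D = ((17−7)/6)² = 2.778
te_E = (1 + 4·6 + 11)/6 = 36/6 = 6; σ²_E = ((11−1)/6)² = 2.778
te_F = (7 + 4·11 + 15)/6 = 66/6 = 11; σ²_F = ((15−7)/6)² = 1.778
te_G = (7 + 4·9 + 17)/6 = 60/6 = 10; σ²_G = ((17−7)/6)² = 2.778
te_H = (10 + 4·13 + 22)/6 = 84/6 = 14; σ²_H = ((22−10)/6)² = 4.000
te_I = (2 + 4·3 + 4)/6 = 18/6 = 3; σ²_I = ((4−2)/6)² = 0.111

Forward pass:
ES_A = 0; EF_A = 11
ES_B = 0; EF_B = 3
ES_C = 0; EF_C = 5
ES_D = 0; EF_D = 12
ES_E = max(EF_A=11, EF_D=12) = 12; EF_E = 12+6 = 18
ES_F = max(EF_A=11, EF_C=5) = 11; EF_F = 11+11 = 22
ES_G = max(EF_A=11, EF_B=3) = 11; EF_G = 11+10 = 21
ES_H = 5; EF_H = 5+14 = 19
ES_I = max(EF_C=5, EF_E=18, EF_F=22, EF_G=21, EF_H=19) = 22; EF_I = 22+3 = 25
Expected project duration μ = 25 weeks. Critical path: A → F → I.

Variances on critical path: σ²_A=9.000, σ²_F=1.778, σ²_I=0.111.
Largest is σ²_A = 9.000.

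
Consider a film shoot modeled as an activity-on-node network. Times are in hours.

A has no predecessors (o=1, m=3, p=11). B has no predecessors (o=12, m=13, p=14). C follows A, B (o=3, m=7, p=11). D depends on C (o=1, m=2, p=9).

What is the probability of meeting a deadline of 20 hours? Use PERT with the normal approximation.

0.059

te_A = (1 + 4·3 + 11)/6 = 24/6 = 4; σ²_A = ((11−1)/6)² = 2.778
te_B = (12 + 4·13 + 14)/6 = 78/6 = 13; σ²_B = ((14−12)/6)² = 0.111
te_C = (3 + 4·7 + 11)/6 = 42/6 = 7; σ²_C = ((11−3)/6)² = 1.778
te_D = (1 + 4·2 + 9)/6 = 18/6 = 3; σ²_D = ((9−1)/6)² = 1.778

Forward pass:
ES_A = 0; EF_A = 4
ES_B = 0; EF_B = 13
ES_C = max(EF_A=4, EF_B=13) = 13; EF_C = 13+7 = 20
ES_D = 20; EF_D = 20+3 = 23
Expected project duration μ = 23 hours. Critical path: B → C → D.

Variance along critical path = 0.111 + 1.778 + 1.778 = 3.667; σ = √3.667 = 1.915 hours.
Z = (20 − 23) / 1.915 = -1.567
P(T ≤ 20) = Φ(-1.567) ≈ 0.059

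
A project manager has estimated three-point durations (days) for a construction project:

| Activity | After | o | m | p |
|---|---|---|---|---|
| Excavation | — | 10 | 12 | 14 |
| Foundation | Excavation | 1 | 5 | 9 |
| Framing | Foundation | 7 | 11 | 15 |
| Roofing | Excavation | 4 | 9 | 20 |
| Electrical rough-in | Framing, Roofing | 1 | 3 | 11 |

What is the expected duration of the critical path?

te_Excavation = (10 + 4·12 + 14)/6 = 72/6 = 12
te_Foundation = (1 + 4·5 + 9)/6 = 30/6 = 5
te_Framing = (7 + 4·11 + 15)/6 = 66/6 = 11
te_Roofing = (4 + 4·9 + 20)/6 = 60/6 = 10
te_Electrical rough-in = (1 + 4·3 + 11)/6 = 24/6 = 4

Forward pass:
ES_Excavation = 0; EF_Excavation = 12
ES_Foundation = 12; EF_Foundation = 12+5 = 17
ES_Framing = 17; EF_Framing = 17+11 = 28
ES_Roofing = 12; EF_Roofing = 12+10 = 22
ES_Electrical rough-in = max(EF_Framing=28, EF_Roofing=22) = 28; EF_Electrical rough-in = 28+4 = 32
Expected project duration μ = 32 days. Critical path: Excavation → Foundation → Framing → Electrical rough-in.

32 days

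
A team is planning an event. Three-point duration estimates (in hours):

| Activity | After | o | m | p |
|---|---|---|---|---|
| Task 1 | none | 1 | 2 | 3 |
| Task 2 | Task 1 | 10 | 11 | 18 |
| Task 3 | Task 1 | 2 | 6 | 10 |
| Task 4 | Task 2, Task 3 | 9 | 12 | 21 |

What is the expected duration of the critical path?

te_Task 1 = (1 + 4·2 + 3)/6 = 12/6 = 2
te_Task 2 = (10 + 4·11 + 18)/6 = 72/6 = 12
te_Task 3 = (2 + 4·6 + 10)/6 = 36/6 = 6
te_Task 4 = (9 + 4·12 + 21)/6 = 78/6 = 13

Forward pass:
ES_Task 1 = 0; EF_Task 1 = 2
ES_Task 2 = 2; EF_Task 2 = 2+12 = 14
ES_Task 3 = 2; EF_Task 3 = 2+6 = 8
ES_Task 4 = max(EF_Task 2=14, EF_Task 3=8) = 14; EF_Task 4 = 14+13 = 27
Expected project duration μ = 27 hours. Critical path: Task 1 → Task 2 → Task 4.

27 hours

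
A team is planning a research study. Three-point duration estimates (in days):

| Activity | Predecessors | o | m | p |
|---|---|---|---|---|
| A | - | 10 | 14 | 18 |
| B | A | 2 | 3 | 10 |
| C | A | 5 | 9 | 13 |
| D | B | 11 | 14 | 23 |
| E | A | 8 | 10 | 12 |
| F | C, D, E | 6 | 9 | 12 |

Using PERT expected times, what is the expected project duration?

42 days

te_A = (10 + 4·14 + 18)/6 = 84/6 = 14
te_B = (2 + 4·3 + 10)/6 = 24/6 = 4
te_C = (5 + 4·9 + 13)/6 = 54/6 = 9
te_D = (11 + 4·14 + 23)/6 = 90/6 = 15
te_E = (8 + 4·10 + 12)/6 = 60/6 = 10
te_F = (6 + 4·9 + 12)/6 = 54/6 = 9

Forward pass:
ES_A = 0; EF_A = 14
ES_B = 14; EF_B = 14+4 = 18
ES_C = 14; EF_C = 14+9 = 23
ES_D = 18; EF_D = 18+15 = 33
ES_E = 14; EF_E = 14+10 = 24
ES_F = max(EF_C=23, EF_D=33, EF_E=24) = 33; EF_F = 33+9 = 42
Expected project duration μ = 42 days. Critical path: A → B → D → F.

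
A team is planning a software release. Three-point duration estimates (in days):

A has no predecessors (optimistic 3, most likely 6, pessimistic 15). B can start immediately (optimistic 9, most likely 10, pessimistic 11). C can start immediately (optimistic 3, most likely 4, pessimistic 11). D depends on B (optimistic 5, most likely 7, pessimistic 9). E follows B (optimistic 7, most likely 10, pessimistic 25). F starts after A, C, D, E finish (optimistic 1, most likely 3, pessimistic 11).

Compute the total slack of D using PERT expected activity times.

5 days

te_A = (3 + 4·6 + 15)/6 = 42/6 = 7
te_B = (9 + 4·10 + 11)/6 = 60/6 = 10
te_C = (3 + 4·4 + 11)/6 = 30/6 = 5
te_D = (5 + 4·7 + 9)/6 = 42/6 = 7
te_E = (7 + 4·10 + 25)/6 = 72/6 = 12
te_F = (1 + 4·3 + 11)/6 = 24/6 = 4

Forward pass:
ES_A = 0; EF_A = 7
ES_B = 0; EF_B = 10
ES_C = 0; EF_C = 5
ES_D = 10; EF_D = 10+7 = 17
ES_E = 10; EF_E = 10+12 = 22
ES_F = max(EF_A=7, EF_C=5, EF_D=17, EF_E=22) = 22; EF_F = 22+4 = 26
Expected project duration μ = 26 days. Critical path: B → E → F.

Backward pass:
LF_F = 26; LS_F = 26−4 = 22
LF_E = LS_F = 22; LS_E = 22−12 = 10
LF_D = LS_F = 22; LS_D = 22−7 = 15
LF_C = LS_F = 22; LS_C = 22−5 = 17
LF_B = min(LS_D=15, LS_E=10) = 10; LS_B = 10−10 = 0
LF_A = LS_F = 22; LS_A = 22−7 = 15
Slack_D = LS_D − ES_D = 15 − 10 = 5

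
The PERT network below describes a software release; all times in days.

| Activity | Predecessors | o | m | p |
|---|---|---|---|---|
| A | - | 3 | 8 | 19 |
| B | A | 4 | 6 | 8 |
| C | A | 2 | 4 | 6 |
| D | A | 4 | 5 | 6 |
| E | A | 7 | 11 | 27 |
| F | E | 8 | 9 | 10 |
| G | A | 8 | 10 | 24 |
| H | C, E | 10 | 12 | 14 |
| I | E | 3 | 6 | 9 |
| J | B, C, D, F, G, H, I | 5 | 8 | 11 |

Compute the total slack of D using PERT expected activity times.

te_A = (3 + 4·8 + 19)/6 = 54/6 = 9
te_B = (4 + 4·6 + 8)/6 = 36/6 = 6
te_C = (2 + 4·4 + 6)/6 = 24/6 = 4
te_D = (4 + 4·5 + 6)/6 = 30/6 = 5
te_E = (7 + 4·11 + 27)/6 = 78/6 = 13
te_F = (8 + 4·9 + 10)/6 = 54/6 = 9
te_G = (8 + 4·10 + 24)/6 = 72/6 = 12
te_H = (10 + 4·12 + 14)/6 = 72/6 = 12
te_I = (3 + 4·6 + 9)/6 = 36/6 = 6
te_J = (5 + 4·8 + 11)/6 = 48/6 = 8

Forward pass:
ES_A = 0; EF_A = 9
ES_B = 9; EF_B = 9+6 = 15
ES_C = 9; EF_C = 9+4 = 13
ES_D = 9; EF_D = 9+5 = 14
ES_E = 9; EF_E = 9+13 = 22
ES_F = 22; EF_F = 22+9 = 31
ES_G = 9; EF_G = 9+12 = 21
ES_H = max(EF_C=13, EF_E=22) = 22; EF_H = 22+12 = 34
ES_I = 22; EF_I = 22+6 = 28
ES_J = max(EF_B=15, EF_C=13, EF_D=14, EF_F=31, EF_G=21, EF_H=34, EF_I=28) = 34; EF_J = 34+8 = 42
Expected project duration μ = 42 days. Critical path: A → E → H → J.

Backward pass:
LF_J = 42; LS_J = 42−8 = 34
LF_I = LS_J = 34; LS_I = 34−6 = 28
LF_H = LS_J = 34; LS_H = 34−12 = 22
LF_G = LS_J = 34; LS_G = 34−12 = 22
LF_F = LS_J = 34; LS_F = 34−9 = 25
LF_E = min(LS_F=25, LS_H=22, LS_I=28) = 22; LS_E = 22−13 = 9
LF_D = LS_J = 34; LS_D = 34−5 = 29
LF_C = min(LS_H=22, LS_J=34) = 22; LS_C = 22−4 = 18
LF_B = LS_J = 34; LS_B = 34−6 = 28
LF_A = min(LS_B=28, LS_C=18, LS_D=29, LS_E=9, LS_G=22) = 9; LS_A = 9−9 = 0
Slack_D = LS_D − ES_D = 29 − 9 = 20

20 days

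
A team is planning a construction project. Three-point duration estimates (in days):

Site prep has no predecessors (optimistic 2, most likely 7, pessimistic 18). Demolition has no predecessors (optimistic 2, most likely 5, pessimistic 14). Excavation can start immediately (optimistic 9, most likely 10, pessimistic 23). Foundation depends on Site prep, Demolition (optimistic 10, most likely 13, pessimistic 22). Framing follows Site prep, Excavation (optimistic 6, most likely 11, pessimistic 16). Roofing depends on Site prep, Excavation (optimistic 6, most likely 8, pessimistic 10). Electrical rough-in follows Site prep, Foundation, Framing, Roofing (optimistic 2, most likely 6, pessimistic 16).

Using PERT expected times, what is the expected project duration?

30 days

te_Site prep = (2 + 4·7 + 18)/6 = 48/6 = 8
te_Demolition = (2 + 4·5 + 14)/6 = 36/6 = 6
te_Excavation = (9 + 4·10 + 23)/6 = 72/6 = 12
te_Foundation = (10 + 4·13 + 22)/6 = 84/6 = 14
te_Framing = (6 + 4·11 + 16)/6 = 66/6 = 11
te_Roofing = (6 + 4·8 + 10)/6 = 48/6 = 8
te_Electrical rough-in = (2 + 4·6 + 16)/6 = 42/6 = 7

Forward pass:
ES_Site prep = 0; EF_Site prep = 8
ES_Demolition = 0; EF_Demolition = 6
ES_Excavation = 0; EF_Excavation = 12
ES_Foundation = max(EF_Site prep=8, EF_Demolition=6) = 8; EF_Foundation = 8+14 = 22
ES_Framing = max(EF_Site prep=8, EF_Excavation=12) = 12; EF_Framing = 12+11 = 23
ES_Roofing = max(EF_Site prep=8, EF_Excavation=12) = 12; EF_Roofing = 12+8 = 20
ES_Electrical rough-in = max(EF_Site prep=8, EF_Foundation=22, EF_Framing=23, EF_Roofing=20) = 23; EF_Electrical rough-in = 23+7 = 30
Expected project duration μ = 30 days. Critical path: Excavation → Framing → Electrical rough-in.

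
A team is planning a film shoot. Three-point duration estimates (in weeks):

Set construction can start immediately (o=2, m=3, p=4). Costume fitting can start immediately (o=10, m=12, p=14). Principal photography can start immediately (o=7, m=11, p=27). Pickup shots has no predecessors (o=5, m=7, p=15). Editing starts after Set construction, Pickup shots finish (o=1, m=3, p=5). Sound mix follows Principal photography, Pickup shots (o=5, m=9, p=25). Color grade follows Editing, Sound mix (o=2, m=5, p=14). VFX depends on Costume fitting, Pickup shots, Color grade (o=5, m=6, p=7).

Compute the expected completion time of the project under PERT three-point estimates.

36 weeks

te_Set construction = (2 + 4·3 + 4)/6 = 18/6 = 3
te_Costume fitting = (10 + 4·12 + 14)/6 = 72/6 = 12
te_Principal photography = (7 + 4·11 + 27)/6 = 78/6 = 13
te_Pickup shots = (5 + 4·7 + 15)/6 = 48/6 = 8
te_Editing = (1 + 4·3 + 5)/6 = 18/6 = 3
te_Sound mix = (5 + 4·9 + 25)/6 = 66/6 = 11
te_Color grade = (2 + 4·5 + 14)/6 = 36/6 = 6
te_VFX = (5 + 4·6 + 7)/6 = 36/6 = 6

Forward pass:
ES_Set construction = 0; EF_Set construction = 3
ES_Costume fitting = 0; EF_Costume fitting = 12
ES_Principal photography = 0; EF_Principal photography = 13
ES_Pickup shots = 0; EF_Pickup shots = 8
ES_Editing = max(EF_Set construction=3, EF_Pickup shots=8) = 8; EF_Editing = 8+3 = 11
ES_Sound mix = max(EF_Principal photography=13, EF_Pickup shots=8) = 13; EF_Sound mix = 13+11 = 24
ES_Color grade = max(EF_Editing=11, EF_Sound mix=24) = 24; EF_Color grade = 24+6 = 30
ES_VFX = max(EF_Costume fitting=12, EF_Pickup shots=8, EF_Color grade=30) = 30; EF_VFX = 30+6 = 36
Expected project duration μ = 36 weeks. Critical path: Principal photography → Sound mix → Color grade → VFX.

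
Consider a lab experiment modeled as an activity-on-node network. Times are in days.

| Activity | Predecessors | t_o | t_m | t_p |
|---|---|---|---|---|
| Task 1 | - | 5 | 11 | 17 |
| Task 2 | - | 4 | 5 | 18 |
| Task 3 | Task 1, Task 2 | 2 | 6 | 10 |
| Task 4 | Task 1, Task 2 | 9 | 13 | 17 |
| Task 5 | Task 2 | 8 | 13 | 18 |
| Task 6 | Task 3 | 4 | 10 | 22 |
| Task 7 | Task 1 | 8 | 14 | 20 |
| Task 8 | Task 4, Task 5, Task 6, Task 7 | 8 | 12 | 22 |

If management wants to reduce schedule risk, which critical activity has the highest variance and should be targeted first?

Task 6

te_Task 1 = (5 + 4·11 + 17)/6 = 66/6 = 11; σ²_Task 1 = ((17−5)/6)² = 4.000
te_Task 2 = (4 + 4·5 + 18)/6 = 42/6 = 7; σ²_Task 2 = ((18−4)/6)² = 5.444
te_Task 3 = (2 + 4·6 + 10)/6 = 36/6 = 6; σ²_Task 3 = ((10−2)/6)² = 1.778
te_Task 4 = (9 + 4·13 + 17)/6 = 78/6 = 13; σ²_Task 4 = ((17−9)/6)² = 1.778
te_Task 5 = (8 + 4·13 + 18)/6 = 78/6 = 13; σ²_Task 5 = ((18−8)/6)² = 2.778
te_Task 6 = (4 + 4·10 + 22)/6 = 66/6 = 11; σ²_Task 6 = ((22−4)/6)² = 9.000
te_Task 7 = (8 + 4·14 + 20)/6 = 84/6 = 14; σ²_Task 7 = ((20−8)/6)² = 4.000
te_Task 8 = (8 + 4·12 + 22)/6 = 78/6 = 13; σ²_Task 8 = ((22−8)/6)² = 5.444

Forward pass:
ES_Task 1 = 0; EF_Task 1 = 11
ES_Task 2 = 0; EF_Task 2 = 7
ES_Task 3 = max(EF_Task 1=11, EF_Task 2=7) = 11; EF_Task 3 = 11+6 = 17
ES_Task 4 = max(EF_Task 1=11, EF_Task 2=7) = 11; EF_Task 4 = 11+13 = 24
ES_Task 5 = 7; EF_Task 5 = 7+13 = 20
ES_Task 6 = 17; EF_Task 6 = 17+11 = 28
ES_Task 7 = 11; EF_Task 7 = 11+14 = 25
ES_Task 8 = max(EF_Task 4=24, EF_Task 5=20, EF_Task 6=28, EF_Task 7=25) = 28; EF_Task 8 = 28+13 = 41
Expected project duration μ = 41 days. Critical path: Task 1 → Task 3 → Task 6 → Task 8.

Variances on critical path: σ²_Task 1=4.000, σ²_Task 3=1.778, σ²_Task 6=9.000, σ²_Task 8=5.444.
Largest is σ²_Task 6 = 9.000.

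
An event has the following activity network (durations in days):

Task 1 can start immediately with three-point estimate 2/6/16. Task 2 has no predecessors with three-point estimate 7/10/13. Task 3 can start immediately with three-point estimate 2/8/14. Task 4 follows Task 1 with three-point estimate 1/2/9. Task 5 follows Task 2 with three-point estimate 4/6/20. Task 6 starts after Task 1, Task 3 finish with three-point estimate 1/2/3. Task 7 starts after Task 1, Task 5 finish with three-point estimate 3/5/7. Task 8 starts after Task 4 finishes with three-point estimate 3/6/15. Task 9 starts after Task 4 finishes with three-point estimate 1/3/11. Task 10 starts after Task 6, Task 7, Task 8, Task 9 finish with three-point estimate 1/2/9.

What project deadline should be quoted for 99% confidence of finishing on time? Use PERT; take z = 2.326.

te_Task 1 = (2 + 4·6 + 16)/6 = 42/6 = 7; σ²_Task 1 = ((16−2)/6)² = 5.444
te_Task 2 = (7 + 4·10 + 13)/6 = 60/6 = 10; σ²_Task 2 = ((13−7)/6)² = 1.000
te_Task 3 = (2 + 4·8 + 14)/6 = 48/6 = 8; σ²_Task 3 = ((14−2)/6)² = 4.000
te_Task 4 = (1 + 4·2 + 9)/6 = 18/6 = 3; σ²_Task 4 = ((9−1)/6)² = 1.778
te_Task 5 = (4 + 4·6 + 20)/6 = 48/6 = 8; σ²_Task 5 = ((20−4)/6)² = 7.111
te_Task 6 = (1 + 4·2 + 3)/6 = 12/6 = 2; σ²_Task 6 = ((3−1)/6)² = 0.111
te_Task 7 = (3 + 4·5 + 7)/6 = 30/6 = 5; σ²_Task 7 = ((7−3)/6)² = 0.444
te_Task 8 = (3 + 4·6 + 15)/6 = 42/6 = 7; σ²_Task 8 = ((15−3)/6)² = 4.000
te_Task 9 = (1 + 4·3 + 11)/6 = 24/6 = 4; σ²_Task 9 = ((11−1)/6)² = 2.778
te_Task 10 = (1 + 4·2 + 9)/6 = 18/6 = 3; σ²_Task 10 = ((9−1)/6)² = 1.778

Forward pass:
ES_Task 1 = 0; EF_Task 1 = 7
ES_Task 2 = 0; EF_Task 2 = 10
ES_Task 3 = 0; EF_Task 3 = 8
ES_Task 4 = 7; EF_Task 4 = 7+3 = 10
ES_Task 5 = 10; EF_Task 5 = 10+8 = 18
ES_Task 6 = max(EF_Task 1=7, EF_Task 3=8) = 8; EF_Task 6 = 8+2 = 10
ES_Task 7 = max(EF_Task 1=7, EF_Task 5=18) = 18; EF_Task 7 = 18+5 = 23
ES_Task 8 = 10; EF_Task 8 = 10+7 = 17
ES_Task 9 = 10; EF_Task 9 = 10+4 = 14
ES_Task 10 = max(EF_Task 6=10, EF_Task 7=23, EF_Task 8=17, EF_Task 9=14) = 23; EF_Task 10 = 23+3 = 26
Expected project duration μ = 26 days. Critical path: Task 2 → Task 5 → Task 7 → Task 10.

Variance along critical path = 1.000 + 7.111 + 0.444 + 1.778 = 10.333; σ = 3.215 days.
D = μ + z·σ = 26 + 2.326·3.215 = 33.5 days

33.5 days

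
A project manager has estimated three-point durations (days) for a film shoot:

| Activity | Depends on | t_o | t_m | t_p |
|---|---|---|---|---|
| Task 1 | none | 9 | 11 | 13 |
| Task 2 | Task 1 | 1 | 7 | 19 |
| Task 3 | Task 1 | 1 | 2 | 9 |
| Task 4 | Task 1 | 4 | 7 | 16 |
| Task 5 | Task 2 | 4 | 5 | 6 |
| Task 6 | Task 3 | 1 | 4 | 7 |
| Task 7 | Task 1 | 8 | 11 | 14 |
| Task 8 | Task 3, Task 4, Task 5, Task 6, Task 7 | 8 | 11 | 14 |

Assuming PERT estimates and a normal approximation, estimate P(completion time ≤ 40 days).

0.938

te_Task 1 = (9 + 4·11 + 13)/6 = 66/6 = 11; σ²_Task 1 = ((13−9)/6)² = 0.444
te_Task 2 = (1 + 4·7 + 19)/6 = 48/6 = 8; σ²_Task 2 = ((19−1)/6)² = 9.000
te_Task 3 = (1 + 4·2 + 9)/6 = 18/6 = 3; σ²_Task 3 = ((9−1)/6)² = 1.778
te_Task 4 = (4 + 4·7 + 16)/6 = 48/6 = 8; σ²_Task 4 = ((16−4)/6)² = 4.000
te_Task 5 = (4 + 4·5 + 6)/6 = 30/6 = 5; σ²_Task 5 = ((6−4)/6)² = 0.111
te_Task 6 = (1 + 4·4 + 7)/6 = 24/6 = 4; σ²_Task 6 = ((7−1)/6)² = 1.000
te_Task 7 = (8 + 4·11 + 14)/6 = 66/6 = 11; σ²_Task 7 = ((14−8)/6)² = 1.000
te_Task 8 = (8 + 4·11 + 14)/6 = 66/6 = 11; σ²_Task 8 = ((14−8)/6)² = 1.000

Forward pass:
ES_Task 1 = 0; EF_Task 1 = 11
ES_Task 2 = 11; EF_Task 2 = 11+8 = 19
ES_Task 3 = 11; EF_Task 3 = 11+3 = 14
ES_Task 4 = 11; EF_Task 4 = 11+8 = 19
ES_Task 5 = 19; EF_Task 5 = 19+5 = 24
ES_Task 6 = 14; EF_Task 6 = 14+4 = 18
ES_Task 7 = 11; EF_Task 7 = 11+11 = 22
ES_Task 8 = max(EF_Task 3=14, EF_Task 4=19, EF_Task 5=24, EF_Task 6=18, EF_Task 7=22) = 24; EF_Task 8 = 24+11 = 35
Expected project duration μ = 35 days. Critical path: Task 1 → Task 2 → Task 5 → Task 8.

Variance along critical path = 0.444 + 9.000 + 0.111 + 1.000 = 10.556; σ = √10.556 = 3.249 days.
Z = (40 − 35) / 3.249 = 1.539
P(T ≤ 40) = Φ(1.539) ≈ 0.938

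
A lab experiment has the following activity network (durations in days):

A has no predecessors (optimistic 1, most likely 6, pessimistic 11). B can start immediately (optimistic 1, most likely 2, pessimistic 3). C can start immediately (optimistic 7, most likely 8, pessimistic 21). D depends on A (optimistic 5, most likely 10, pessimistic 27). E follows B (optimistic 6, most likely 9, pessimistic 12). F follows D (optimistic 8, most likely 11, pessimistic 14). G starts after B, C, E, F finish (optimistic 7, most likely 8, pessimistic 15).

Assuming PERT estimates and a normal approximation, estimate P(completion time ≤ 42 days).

te_A = (1 + 4·6 + 11)/6 = 36/6 = 6; σ²_A = ((11−1)/6)² = 2.778
te_B = (1 + 4·2 + 3)/6 = 12/6 = 2; σ²_B = ((3−1)/6)² = 0.111
te_C = (7 + 4·8 + 21)/6 = 60/6 = 10; σ²_C = ((21−7)/6)² = 5.444
te_D = (5 + 4·10 + 27)/6 = 72/6 = 12; σ²_D = ((27−5)/6)² = 13.444
te_E = (6 + 4·9 + 12)/6 = 54/6 = 9; σ²_E = ((12−6)/6)² = 1.000
te_F = (8 + 4·11 + 14)/6 = 66/6 = 11; σ²_F = ((14−8)/6)² = 1.000
te_G = (7 + 4·8 + 15)/6 = 54/6 = 9; σ²_G = ((15−7)/6)² = 1.778

Forward pass:
ES_A = 0; EF_A = 6
ES_B = 0; EF_B = 2
ES_C = 0; EF_C = 10
ES_D = 6; EF_D = 6+12 = 18
ES_E = 2; EF_E = 2+9 = 11
ES_F = 18; EF_F = 18+11 = 29
ES_G = max(EF_B=2, EF_C=10, EF_E=11, EF_F=29) = 29; EF_G = 29+9 = 38
Expected project duration μ = 38 days. Critical path: A → D → F → G.

Variance along critical path = 2.778 + 13.444 + 1.000 + 1.778 = 19.000; σ = √19.000 = 4.359 days.
Z = (42 − 38) / 4.359 = 0.918
P(T ≤ 42) = Φ(0.918) ≈ 0.821

0.821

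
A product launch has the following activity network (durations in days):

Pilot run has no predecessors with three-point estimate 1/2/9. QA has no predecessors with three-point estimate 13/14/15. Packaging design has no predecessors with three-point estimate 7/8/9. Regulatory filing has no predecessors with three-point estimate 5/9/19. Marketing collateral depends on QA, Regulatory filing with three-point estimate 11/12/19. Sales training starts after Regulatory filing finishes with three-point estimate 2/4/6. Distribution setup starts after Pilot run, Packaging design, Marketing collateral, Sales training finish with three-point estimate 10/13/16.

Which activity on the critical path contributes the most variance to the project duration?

Marketing collateral

te_Pilot run = (1 + 4·2 + 9)/6 = 18/6 = 3; σ²_Pilot run = ((9−1)/6)² = 1.778
te_QA = (13 + 4·14 + 15)/6 = 84/6 = 14; σ²_QA = ((15−13)/6)² = 0.111
te_Packaging design = (7 + 4·8 + 9)/6 = 48/6 = 8; σ²_Packaging design = ((9−7)/6)² = 0.111
te_Regulatory filing = (5 + 4·9 + 19)/6 = 60/6 = 10; σ²_Regulatory filing = ((19−5)/6)² = 5.444
te_Marketing collateral = (11 + 4·12 + 19)/6 = 78/6 = 13; σ²_Marketing collateral = ((19−11)/6)² = 1.778
te_Sales training = (2 + 4·4 + 6)/6 = 24/6 = 4; σ²_Sales training = ((6−2)/6)² = 0.444
te_Distribution setup = (10 + 4·13 + 16)/6 = 78/6 = 13; σ²_Distribution setup = ((16−10)/6)² = 1.000

Forward pass:
ES_Pilot run = 0; EF_Pilot run = 3
ES_QA = 0; EF_QA = 14
ES_Packaging design = 0; EF_Packaging design = 8
ES_Regulatory filing = 0; EF_Regulatory filing = 10
ES_Marketing collateral = max(EF_QA=14, EF_Regulatory filing=10) = 14; EF_Marketing collateral = 14+13 = 27
ES_Sales training = 10; EF_Sales training = 10+4 = 14
ES_Distribution setup = max(EF_Pilot run=3, EF_Packaging design=8, EF_Marketing collateral=27, EF_Sales training=14) = 27; EF_Distribution setup = 27+13 = 40
Expected project duration μ = 40 days. Critical path: QA → Marketing collateral → Distribution setup.

Variances on critical path: σ²_QA=0.111, σ²_Marketing collateral=1.778, σ²_Distribution setup=1.000.
Largest is σ²_Marketing collateral = 1.778.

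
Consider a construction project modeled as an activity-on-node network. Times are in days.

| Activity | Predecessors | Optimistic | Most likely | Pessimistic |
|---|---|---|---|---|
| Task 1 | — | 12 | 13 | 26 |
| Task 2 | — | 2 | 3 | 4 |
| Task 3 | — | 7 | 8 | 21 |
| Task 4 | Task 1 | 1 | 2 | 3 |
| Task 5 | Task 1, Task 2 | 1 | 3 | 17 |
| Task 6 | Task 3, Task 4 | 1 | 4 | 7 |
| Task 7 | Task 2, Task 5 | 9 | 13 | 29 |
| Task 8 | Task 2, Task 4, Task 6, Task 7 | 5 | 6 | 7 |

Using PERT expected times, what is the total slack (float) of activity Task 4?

te_Task 1 = (12 + 4·13 + 26)/6 = 90/6 = 15
te_Task 2 = (2 + 4·3 + 4)/6 = 18/6 = 3
te_Task 3 = (7 + 4·8 + 21)/6 = 60/6 = 10
te_Task 4 = (1 + 4·2 + 3)/6 = 12/6 = 2
te_Task 5 = (1 + 4·3 + 17)/6 = 30/6 = 5
te_Task 6 = (1 + 4·4 + 7)/6 = 24/6 = 4
te_Task 7 = (9 + 4·13 + 29)/6 = 90/6 = 15
te_Task 8 = (5 + 4·6 + 7)/6 = 36/6 = 6

Forward pass:
ES_Task 1 = 0; EF_Task 1 = 15
ES_Task 2 = 0; EF_Task 2 = 3
ES_Task 3 = 0; EF_Task 3 = 10
ES_Task 4 = 15; EF_Task 4 = 15+2 = 17
ES_Task 5 = max(EF_Task 1=15, EF_Task 2=3) = 15; EF_Task 5 = 15+5 = 20
ES_Task 6 = max(EF_Task 3=10, EF_Task 4=17) = 17; EF_Task 6 = 17+4 = 21
ES_Task 7 = max(EF_Task 2=3, EF_Task 5=20) = 20; EF_Task 7 = 20+15 = 35
ES_Task 8 = max(EF_Task 2=3, EF_Task 4=17, EF_Task 6=21, EF_Task 7=35) = 35; EF_Task 8 = 35+6 = 41
Expected project duration μ = 41 days. Critical path: Task 1 → Task 5 → Task 7 → Task 8.

Backward pass:
LF_Task 8 = 41; LS_Task 8 = 41−6 = 35
LF_Task 7 = LS_Task 8 = 35; LS_Task 7 = 35−15 = 20
LF_Task 6 = LS_Task 8 = 35; LS_Task 6 = 35−4 = 31
LF_Task 5 = LS_Task 7 = 20; LS_Task 5 = 20−5 = 15
LF_Task 4 = min(LS_Task 6=31, LS_Task 8=35) = 31; LS_Task 4 = 31−2 = 29
LF_Task 3 = LS_Task 6 = 31; LS_Task 3 = 31−10 = 21
LF_Task 2 = min(LS_Task 5=15, LS_Task 7=20, LS_Task 8=35) = 15; LS_Task 2 = 15−3 = 12
LF_Task 1 = min(LS_Task 4=29, LS_Task 5=15) = 15; LS_Task 1 = 15−15 = 0
Slack_Task 4 = LS_Task 4 − ES_Task 4 = 29 − 15 = 14

14 days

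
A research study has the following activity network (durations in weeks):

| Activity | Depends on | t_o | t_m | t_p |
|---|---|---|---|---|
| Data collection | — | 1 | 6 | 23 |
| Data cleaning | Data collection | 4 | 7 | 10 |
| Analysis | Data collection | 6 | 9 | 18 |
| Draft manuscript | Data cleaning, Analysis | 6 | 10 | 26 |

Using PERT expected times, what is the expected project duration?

te_Data collection = (1 + 4·6 + 23)/6 = 48/6 = 8
te_Data cleaning = (4 + 4·7 + 10)/6 = 42/6 = 7
te_Analysis = (6 + 4·9 + 18)/6 = 60/6 = 10
te_Draft manuscript = (6 + 4·10 + 26)/6 = 72/6 = 12

Forward pass:
ES_Data collection = 0; EF_Data collection = 8
ES_Data cleaning = 8; EF_Data cleaning = 8+7 = 15
ES_Analysis = 8; EF_Analysis = 8+10 = 18
ES_Draft manuscript = max(EF_Data cleaning=15, EF_Analysis=18) = 18; EF_Draft manuscript = 18+12 = 30
Expected project duration μ = 30 weeks. Critical path: Data collection → Analysis → Draft manuscript.

30 weeks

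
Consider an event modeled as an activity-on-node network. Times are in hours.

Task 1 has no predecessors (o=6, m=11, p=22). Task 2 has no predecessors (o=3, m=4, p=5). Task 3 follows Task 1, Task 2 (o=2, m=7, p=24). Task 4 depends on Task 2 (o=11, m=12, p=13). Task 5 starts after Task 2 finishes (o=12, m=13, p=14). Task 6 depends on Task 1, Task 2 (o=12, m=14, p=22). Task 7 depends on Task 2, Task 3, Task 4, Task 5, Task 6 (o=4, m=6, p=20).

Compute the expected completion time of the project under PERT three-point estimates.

te_Task 1 = (6 + 4·11 + 22)/6 = 72/6 = 12
te_Task 2 = (3 + 4·4 + 5)/6 = 24/6 = 4
te_Task 3 = (2 + 4·7 + 24)/6 = 54/6 = 9
te_Task 4 = (11 + 4·12 + 13)/6 = 72/6 = 12
te_Task 5 = (12 + 4·13 + 14)/6 = 78/6 = 13
te_Task 6 = (12 + 4·14 + 22)/6 = 90/6 = 15
te_Task 7 = (4 + 4·6 + 20)/6 = 48/6 = 8

Forward pass:
ES_Task 1 = 0; EF_Task 1 = 12
ES_Task 2 = 0; EF_Task 2 = 4
ES_Task 3 = max(EF_Task 1=12, EF_Task 2=4) = 12; EF_Task 3 = 12+9 = 21
ES_Task 4 = 4; EF_Task 4 = 4+12 = 16
ES_Task 5 = 4; EF_Task 5 = 4+13 = 17
ES_Task 6 = max(EF_Task 1=12, EF_Task 2=4) = 12; EF_Task 6 = 12+15 = 27
ES_Task 7 = max(EF_Task 2=4, EF_Task 3=21, EF_Task 4=16, EF_Task 5=17, EF_Task 6=27) = 27; EF_Task 7 = 27+8 = 35
Expected project duration μ = 35 hours. Critical path: Task 1 → Task 6 → Task 7.

35 hours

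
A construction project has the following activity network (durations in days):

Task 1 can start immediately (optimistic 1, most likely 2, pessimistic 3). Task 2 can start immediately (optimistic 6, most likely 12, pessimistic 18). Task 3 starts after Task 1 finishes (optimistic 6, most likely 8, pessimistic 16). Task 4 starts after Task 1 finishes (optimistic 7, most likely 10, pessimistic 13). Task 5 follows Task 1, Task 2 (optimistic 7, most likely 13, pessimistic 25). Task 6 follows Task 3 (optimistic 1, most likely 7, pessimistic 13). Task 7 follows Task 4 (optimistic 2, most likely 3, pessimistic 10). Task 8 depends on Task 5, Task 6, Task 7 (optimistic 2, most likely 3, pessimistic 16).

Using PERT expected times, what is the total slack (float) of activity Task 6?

te_Task 1 = (1 + 4·2 + 3)/6 = 12/6 = 2
te_Task 2 = (6 + 4·12 + 18)/6 = 72/6 = 12
te_Task 3 = (6 + 4·8 + 16)/6 = 54/6 = 9
te_Task 4 = (7 + 4·10 + 13)/6 = 60/6 = 10
te_Task 5 = (7 + 4·13 + 25)/6 = 84/6 = 14
te_Task 6 = (1 + 4·7 + 13)/6 = 42/6 = 7
te_Task 7 = (2 + 4·3 + 10)/6 = 24/6 = 4
te_Task 8 = (2 + 4·3 + 16)/6 = 30/6 = 5

Forward pass:
ES_Task 1 = 0; EF_Task 1 = 2
ES_Task 2 = 0; EF_Task 2 = 12
ES_Task 3 = 2; EF_Task 3 = 2+9 = 11
ES_Task 4 = 2; EF_Task 4 = 2+10 = 12
ES_Task 5 = max(EF_Task 1=2, EF_Task 2=12) = 12; EF_Task 5 = 12+14 = 26
ES_Task 6 = 11; EF_Task 6 = 11+7 = 18
ES_Task 7 = 12; EF_Task 7 = 12+4 = 16
ES_Task 8 = max(EF_Task 5=26, EF_Task 6=18, EF_Task 7=16) = 26; EF_Task 8 = 26+5 = 31
Expected project duration μ = 31 days. Critical path: Task 2 → Task 5 → Task 8.

Backward pass:
LF_Task 8 = 31; LS_Task 8 = 31−5 = 26
LF_Task 7 = LS_Task 8 = 26; LS_Task 7 = 26−4 = 22
LF_Task 6 = LS_Task 8 = 26; LS_Task 6 = 26−7 = 19
LF_Task 5 = LS_Task 8 = 26; LS_Task 5 = 26−14 = 12
LF_Task 4 = LS_Task 7 = 22; LS_Task 4 = 22−10 = 12
LF_Task 3 = LS_Task 6 = 19; LS_Task 3 = 19−9 = 10
LF_Task 2 = LS_Task 5 = 12; LS_Task 2 = 12−12 = 0
LF_Task 1 = min(LS_Task 3=10, LS_Task 4=12, LS_Task 5=12) = 10; LS_Task 1 = 10−2 = 8
Slack_Task 6 = LS_Task 6 − ES_Task 6 = 19 − 11 = 8

8 days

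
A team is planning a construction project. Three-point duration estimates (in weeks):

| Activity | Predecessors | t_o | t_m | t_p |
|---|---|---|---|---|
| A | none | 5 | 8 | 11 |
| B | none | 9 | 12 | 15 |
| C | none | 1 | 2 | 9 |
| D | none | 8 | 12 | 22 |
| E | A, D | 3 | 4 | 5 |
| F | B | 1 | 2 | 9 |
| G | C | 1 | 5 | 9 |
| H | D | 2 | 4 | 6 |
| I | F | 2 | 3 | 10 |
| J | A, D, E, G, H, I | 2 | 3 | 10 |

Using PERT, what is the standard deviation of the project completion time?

te_A = (5 + 4·8 + 11)/6 = 48/6 = 8; σ²_A = ((11−5)/6)² = 1.000
te_B = (9 + 4·12 + 15)/6 = 72/6 = 12; σ²_B = ((15−9)/6)² = 1.000
te_C = (1 + 4·2 + 9)/6 = 18/6 = 3; σ²_C = ((9−1)/6)² = 1.778
te_D = (8 + 4·12 + 22)/6 = 78/6 = 13; σ²_D = ((22−8)/6)² = 5.444
te_E = (3 + 4·4 + 5)/6 = 24/6 = 4; σ²_E = ((5−3)/6)² = 0.111
te_F = (1 + 4·2 + 9)/6 = 18/6 = 3; σ²_F = ((9−1)/6)² = 1.778
te_G = (1 + 4·5 + 9)/6 = 30/6 = 5; σ²_G = ((9−1)/6)² = 1.778
te_H = (2 + 4·4 + 6)/6 = 24/6 = 4; σ²_H = ((6−2)/6)² = 0.444
te_I = (2 + 4·3 + 10)/6 = 24/6 = 4; σ²_I = ((10−2)/6)² = 1.778
te_J = (2 + 4·3 + 10)/6 = 24/6 = 4; σ²_J = ((10−2)/6)² = 1.778

Forward pass:
ES_A = 0; EF_A = 8
ES_B = 0; EF_B = 12
ES_C = 0; EF_C = 3
ES_D = 0; EF_D = 13
ES_E = max(EF_A=8, EF_D=13) = 13; EF_E = 13+4 = 17
ES_F = 12; EF_F = 12+3 = 15
ES_G = 3; EF_G = 3+5 = 8
ES_H = 13; EF_H = 13+4 = 17
ES_I = 15; EF_I = 15+4 = 19
ES_J = max(EF_A=8, EF_D=13, EF_E=17, EF_G=8, EF_H=17, EF_I=19) = 19; EF_J = 19+4 = 23
Expected project duration μ = 23 weeks. Critical path: B → F → I → J.

Variance along critical path = 1.000 + 1.778 + 1.778 + 1.778 = 6.333
σ = √6.333 = 2.517 weeks

2.52 weeks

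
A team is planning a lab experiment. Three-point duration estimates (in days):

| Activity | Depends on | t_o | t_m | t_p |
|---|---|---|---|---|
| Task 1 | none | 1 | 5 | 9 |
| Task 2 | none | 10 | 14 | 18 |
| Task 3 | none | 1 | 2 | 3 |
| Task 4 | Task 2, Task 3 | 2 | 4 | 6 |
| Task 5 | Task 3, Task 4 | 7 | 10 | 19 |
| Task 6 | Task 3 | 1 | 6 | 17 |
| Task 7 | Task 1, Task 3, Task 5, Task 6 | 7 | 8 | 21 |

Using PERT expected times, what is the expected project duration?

39 days

te_Task 1 = (1 + 4·5 + 9)/6 = 30/6 = 5
te_Task 2 = (10 + 4·14 + 18)/6 = 84/6 = 14
te_Task 3 = (1 + 4·2 + 3)/6 = 12/6 = 2
te_Task 4 = (2 + 4·4 + 6)/6 = 24/6 = 4
te_Task 5 = (7 + 4·10 + 19)/6 = 66/6 = 11
te_Task 6 = (1 + 4·6 + 17)/6 = 42/6 = 7
te_Task 7 = (7 + 4·8 + 21)/6 = 60/6 = 10

Forward pass:
ES_Task 1 = 0; EF_Task 1 = 5
ES_Task 2 = 0; EF_Task 2 = 14
ES_Task 3 = 0; EF_Task 3 = 2
ES_Task 4 = max(EF_Task 2=14, EF_Task 3=2) = 14; EF_Task 4 = 14+4 = 18
ES_Task 5 = max(EF_Task 3=2, EF_Task 4=18) = 18; EF_Task 5 = 18+11 = 29
ES_Task 6 = 2; EF_Task 6 = 2+7 = 9
ES_Task 7 = max(EF_Task 1=5, EF_Task 3=2, EF_Task 5=29, EF_Task 6=9) = 29; EF_Task 7 = 29+10 = 39
Expected project duration μ = 39 days. Critical path: Task 2 → Task 4 → Task 5 → Task 7.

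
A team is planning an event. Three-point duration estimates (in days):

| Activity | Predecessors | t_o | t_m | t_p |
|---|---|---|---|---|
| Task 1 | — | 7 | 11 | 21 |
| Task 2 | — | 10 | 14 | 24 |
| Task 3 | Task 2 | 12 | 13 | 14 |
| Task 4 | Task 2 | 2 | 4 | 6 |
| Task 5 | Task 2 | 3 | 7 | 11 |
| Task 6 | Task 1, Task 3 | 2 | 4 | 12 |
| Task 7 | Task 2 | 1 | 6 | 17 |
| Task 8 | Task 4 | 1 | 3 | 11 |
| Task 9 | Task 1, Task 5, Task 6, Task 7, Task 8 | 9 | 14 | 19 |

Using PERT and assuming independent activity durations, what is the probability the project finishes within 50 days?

0.816

te_Task 1 = (7 + 4·11 + 21)/6 = 72/6 = 12; σ²_Task 1 = ((21−7)/6)² = 5.444
te_Task 2 = (10 + 4·14 + 24)/6 = 90/6 = 15; σ²_Task 2 = ((24−10)/6)² = 5.444
te_Task 3 = (12 + 4·13 + 14)/6 = 78/6 = 13; σ²_Task 3 = ((14−12)/6)² = 0.111
te_Task 4 = (2 + 4·4 + 6)/6 = 24/6 = 4; σ²_Task 4 = ((6−2)/6)² = 0.444
te_Task 5 = (3 + 4·7 + 11)/6 = 42/6 = 7; σ²_Task 5 = ((11−3)/6)² = 1.778
te_Task 6 = (2 + 4·4 + 12)/6 = 30/6 = 5; σ²_Task 6 = ((12−2)/6)² = 2.778
te_Task 7 = (1 + 4·6 + 17)/6 = 42/6 = 7; σ²_Task 7 = ((17−1)/6)² = 7.111
te_Task 8 = (1 + 4·3 + 11)/6 = 24/6 = 4; σ²_Task 8 = ((11−1)/6)² = 2.778
te_Task 9 = (9 + 4·14 + 19)/6 = 84/6 = 14; σ²_Task 9 = ((19−9)/6)² = 2.778

Forward pass:
ES_Task 1 = 0; EF_Task 1 = 12
ES_Task 2 = 0; EF_Task 2 = 15
ES_Task 3 = 15; EF_Task 3 = 15+13 = 28
ES_Task 4 = 15; EF_Task 4 = 15+4 = 19
ES_Task 5 = 15; EF_Task 5 = 15+7 = 22
ES_Task 6 = max(EF_Task 1=12, EF_Task 3=28) = 28; EF_Task 6 = 28+5 = 33
ES_Task 7 = 15; EF_Task 7 = 15+7 = 22
ES_Task 8 = 19; EF_Task 8 = 19+4 = 23
ES_Task 9 = max(EF_Task 1=12, EF_Task 5=22, EF_Task 6=33, EF_Task 7=22, EF_Task 8=23) = 33; EF_Task 9 = 33+14 = 47
Expected project duration μ = 47 days. Critical path: Task 2 → Task 3 → Task 6 → Task 9.

Variance along critical path = 5.444 + 0.111 + 2.778 + 2.778 = 11.111; σ = √11.111 = 3.333 days.
Z = (50 − 47) / 3.333 = 0.900
P(T ≤ 50) = Φ(0.900) ≈ 0.816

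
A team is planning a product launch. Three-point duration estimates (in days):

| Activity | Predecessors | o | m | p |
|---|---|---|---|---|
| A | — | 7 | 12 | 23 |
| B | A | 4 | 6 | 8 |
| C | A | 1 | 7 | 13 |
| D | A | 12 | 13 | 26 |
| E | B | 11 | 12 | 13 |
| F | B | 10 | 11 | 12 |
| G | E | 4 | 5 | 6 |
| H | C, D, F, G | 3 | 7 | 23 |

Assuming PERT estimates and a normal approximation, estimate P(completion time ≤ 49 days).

te_A = (7 + 4·12 + 23)/6 = 78/6 = 13; σ²_A = ((23−7)/6)² = 7.111
te_B = (4 + 4·6 + 8)/6 = 36/6 = 6; σ²_B = ((8−4)/6)² = 0.444
te_C = (1 + 4·7 + 13)/6 = 42/6 = 7; σ²_C = ((13−1)/6)² = 4.000
te_D = (12 + 4·13 + 26)/6 = 90/6 = 15; σ²_D = ((26−12)/6)² = 5.444
te_E = (11 + 4·12 + 13)/6 = 72/6 = 12; σ²_E = ((13−11)/6)² = 0.111
te_F = (10 + 4·11 + 12)/6 = 66/6 = 11; σ²_F = ((12−10)/6)² = 0.111
te_G = (4 + 4·5 + 6)/6 = 30/6 = 5; σ²_G = ((6−4)/6)² = 0.111
te_H = (3 + 4·7 + 23)/6 = 54/6 = 9; σ²_H = ((23−3)/6)² = 11.111

Forward pass:
ES_A = 0; EF_A = 13
ES_B = 13; EF_B = 13+6 = 19
ES_C = 13; EF_C = 13+7 = 20
ES_D = 13; EF_D = 13+15 = 28
ES_E = 19; EF_E = 19+12 = 31
ES_F = 19; EF_F = 19+11 = 30
ES_G = 31; EF_G = 31+5 = 36
ES_H = max(EF_C=20, EF_D=28, EF_F=30, EF_G=36) = 36; EF_H = 36+9 = 45
Expected project duration μ = 45 days. Critical path: A → B → E → G → H.

Variance along critical path = 7.111 + 0.444 + 0.111 + 0.111 + 11.111 = 18.889; σ = √18.889 = 4.346 days.
Z = (49 − 45) / 4.346 = 0.920
P(T ≤ 49) = Φ(0.920) ≈ 0.821

0.821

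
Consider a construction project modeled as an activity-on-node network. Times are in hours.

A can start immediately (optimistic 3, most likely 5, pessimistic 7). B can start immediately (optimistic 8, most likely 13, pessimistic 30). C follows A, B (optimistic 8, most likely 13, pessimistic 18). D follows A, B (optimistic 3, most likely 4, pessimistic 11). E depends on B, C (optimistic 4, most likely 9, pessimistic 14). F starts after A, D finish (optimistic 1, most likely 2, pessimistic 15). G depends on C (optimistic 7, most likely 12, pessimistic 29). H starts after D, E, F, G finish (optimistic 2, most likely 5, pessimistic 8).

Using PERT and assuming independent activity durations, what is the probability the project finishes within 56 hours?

te_A = (3 + 4·5 + 7)/6 = 30/6 = 5; σ²_A = ((7−3)/6)² = 0.444
te_B = (8 + 4·13 + 30)/6 = 90/6 = 15; σ²_B = ((30−8)/6)² = 13.444
te_C = (8 + 4·13 + 18)/6 = 78/6 = 13; σ²_C = ((18−8)/6)² = 2.778
te_D = (3 + 4·4 + 11)/6 = 30/6 = 5; σ²_D = ((11−3)/6)² = 1.778
te_E = (4 + 4·9 + 14)/6 = 54/6 = 9; σ²_E = ((14−4)/6)² = 2.778
te_F = (1 + 4·2 + 15)/6 = 24/6 = 4; σ²_F = ((15−1)/6)² = 5.444
te_G = (7 + 4·12 + 29)/6 = 84/6 = 14; σ²_G = ((29−7)/6)² = 13.444
te_H = (2 + 4·5 + 8)/6 = 30/6 = 5; σ²_H = ((8−2)/6)² = 1.000

Forward pass:
ES_A = 0; EF_A = 5
ES_B = 0; EF_B = 15
ES_C = max(EF_A=5, EF_B=15) = 15; EF_C = 15+13 = 28
ES_D = max(EF_A=5, EF_B=15) = 15; EF_D = 15+5 = 20
ES_E = max(EF_B=15, EF_C=28) = 28; EF_E = 28+9 = 37
ES_F = max(EF_A=5, EF_D=20) = 20; EF_F = 20+4 = 24
ES_G = 28; EF_G = 28+14 = 42
ES_H = max(EF_D=20, EF_E=37, EF_F=24, EF_G=42) = 42; EF_H = 42+5 = 47
Expected project duration μ = 47 hours. Critical path: B → C → G → H.

Variance along critical path = 13.444 + 2.778 + 13.444 + 1.000 = 30.667; σ = √30.667 = 5.538 hours.
Z = (56 − 47) / 5.538 = 1.625
P(T ≤ 56) = Φ(1.625) ≈ 0.948

0.948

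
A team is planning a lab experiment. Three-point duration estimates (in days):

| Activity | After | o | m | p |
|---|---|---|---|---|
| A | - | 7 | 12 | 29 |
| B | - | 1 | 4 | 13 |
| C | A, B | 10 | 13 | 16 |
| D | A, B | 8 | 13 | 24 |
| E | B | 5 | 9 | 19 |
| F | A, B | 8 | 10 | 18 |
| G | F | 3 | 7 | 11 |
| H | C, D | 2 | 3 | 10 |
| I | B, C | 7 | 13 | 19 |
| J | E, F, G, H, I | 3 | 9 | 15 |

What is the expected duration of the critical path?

49 days

te_A = (7 + 4·12 + 29)/6 = 84/6 = 14
te_B = (1 + 4·4 + 13)/6 = 30/6 = 5
te_C = (10 + 4·13 + 16)/6 = 78/6 = 13
te_D = (8 + 4·13 + 24)/6 = 84/6 = 14
te_E = (5 + 4·9 + 19)/6 = 60/6 = 10
te_F = (8 + 4·10 + 18)/6 = 66/6 = 11
te_G = (3 + 4·7 + 11)/6 = 42/6 = 7
te_H = (2 + 4·3 + 10)/6 = 24/6 = 4
te_I = (7 + 4·13 + 19)/6 = 78/6 = 13
te_J = (3 + 4·9 + 15)/6 = 54/6 = 9

Forward pass:
ES_A = 0; EF_A = 14
ES_B = 0; EF_B = 5
ES_C = max(EF_A=14, EF_B=5) = 14; EF_C = 14+13 = 27
ES_D = max(EF_A=14, EF_B=5) = 14; EF_D = 14+14 = 28
ES_E = 5; EF_E = 5+10 = 15
ES_F = max(EF_A=14, EF_B=5) = 14; EF_F = 14+11 = 25
ES_G = 25; EF_G = 25+7 = 32
ES_H = max(EF_C=27, EF_D=28) = 28; EF_H = 28+4 = 32
ES_I = max(EF_B=5, EF_C=27) = 27; EF_I = 27+13 = 40
ES_J = max(EF_E=15, EF_F=25, EF_G=32, EF_H=32, EF_I=40) = 40; EF_J = 40+9 = 49
Expected project duration μ = 49 days. Critical path: A → C → I → J.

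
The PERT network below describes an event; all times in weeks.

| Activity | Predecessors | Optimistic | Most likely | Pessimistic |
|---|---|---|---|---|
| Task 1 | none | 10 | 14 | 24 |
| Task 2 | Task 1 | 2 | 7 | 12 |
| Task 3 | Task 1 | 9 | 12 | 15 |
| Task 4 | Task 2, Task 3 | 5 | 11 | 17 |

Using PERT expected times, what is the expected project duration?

te_Task 1 = (10 + 4·14 + 24)/6 = 90/6 = 15
te_Task 2 = (2 + 4·7 + 12)/6 = 42/6 = 7
te_Task 3 = (9 + 4·12 + 15)/6 = 72/6 = 12
te_Task 4 = (5 + 4·11 + 17)/6 = 66/6 = 11

Forward pass:
ES_Task 1 = 0; EF_Task 1 = 15
ES_Task 2 = 15; EF_Task 2 = 15+7 = 22
ES_Task 3 = 15; EF_Task 3 = 15+12 = 27
ES_Task 4 = max(EF_Task 2=22, EF_Task 3=27) = 27; EF_Task 4 = 27+11 = 38
Expected project duration μ = 38 weeks. Critical path: Task 1 → Task 3 → Task 4.

38 weeks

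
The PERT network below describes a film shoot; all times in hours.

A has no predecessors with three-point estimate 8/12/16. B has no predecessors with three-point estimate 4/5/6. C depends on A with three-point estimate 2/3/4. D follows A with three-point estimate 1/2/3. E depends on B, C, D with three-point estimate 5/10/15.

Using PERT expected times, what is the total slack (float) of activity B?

te_A = (8 + 4·12 + 16)/6 = 72/6 = 12
te_B = (4 + 4·5 + 6)/6 = 30/6 = 5
te_C = (2 + 4·3 + 4)/6 = 18/6 = 3
te_D = (1 + 4·2 + 3)/6 = 12/6 = 2
te_E = (5 + 4·10 + 15)/6 = 60/6 = 10

Forward pass:
ES_A = 0; EF_A = 12
ES_B = 0; EF_B = 5
ES_C = 12; EF_C = 12+3 = 15
ES_D = 12; EF_D = 12+2 = 14
ES_E = max(EF_B=5, EF_C=15, EF_D=14) = 15; EF_E = 15+10 = 25
Expected project duration μ = 25 hours. Critical path: A → C → E.

Backward pass:
LF_E = 25; LS_E = 25−10 = 15
LF_D = LS_E = 15; LS_D = 15−2 = 13
LF_C = LS_E = 15; LS_C = 15−3 = 12
LF_B = LS_E = 15; LS_B = 15−5 = 10
LF_A = min(LS_C=12, LS_D=13) = 12; LS_A = 12−12 = 0
Slack_B = LS_B − ES_B = 10 − 0 = 10

10 hours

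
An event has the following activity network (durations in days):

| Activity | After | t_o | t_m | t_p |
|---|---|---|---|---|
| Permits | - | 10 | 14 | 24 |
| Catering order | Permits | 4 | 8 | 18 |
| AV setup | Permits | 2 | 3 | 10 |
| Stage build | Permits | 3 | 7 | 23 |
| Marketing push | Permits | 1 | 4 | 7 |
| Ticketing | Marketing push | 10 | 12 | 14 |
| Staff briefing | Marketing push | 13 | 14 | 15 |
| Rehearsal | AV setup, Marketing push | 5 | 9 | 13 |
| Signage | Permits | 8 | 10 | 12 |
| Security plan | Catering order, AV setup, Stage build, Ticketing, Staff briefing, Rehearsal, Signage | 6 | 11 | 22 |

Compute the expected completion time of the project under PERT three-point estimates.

te_Permits = (10 + 4·14 + 24)/6 = 90/6 = 15
te_Catering order = (4 + 4·8 + 18)/6 = 54/6 = 9
te_AV setup = (2 + 4·3 + 10)/6 = 24/6 = 4
te_Stage build = (3 + 4·7 + 23)/6 = 54/6 = 9
te_Marketing push = (1 + 4·4 + 7)/6 = 24/6 = 4
te_Ticketing = (10 + 4·12 + 14)/6 = 72/6 = 12
te_Staff briefing = (13 + 4·14 + 15)/6 = 84/6 = 14
te_Rehearsal = (5 + 4·9 + 13)/6 = 54/6 = 9
te_Signage = (8 + 4·10 + 12)/6 = 60/6 = 10
te_Security plan = (6 + 4·11 + 22)/6 = 72/6 = 12

Forward pass:
ES_Permits = 0; EF_Permits = 15
ES_Catering order = 15; EF_Catering order = 15+9 = 24
ES_AV setup = 15; EF_AV setup = 15+4 = 19
ES_Stage build = 15; EF_Stage build = 15+9 = 24
ES_Marketing push = 15; EF_Marketing push = 15+4 = 19
ES_Ticketing = 19; EF_Ticketing = 19+12 = 31
ES_Staff briefing = 19; EF_Staff briefing = 19+14 = 33
ES_Rehearsal = max(EF_AV setup=19, EF_Marketing push=19) = 19; EF_Rehearsal = 19+9 = 28
ES_Signage = 15; EF_Signage = 15+10 = 25
ES_Security plan = max(EF_Catering order=24, EF_AV setup=19, EF_Stage build=24, EF_Ticketing=31, EF_Staff briefing=33, EF_Rehearsal=28, EF_Signage=25) = 33; EF_Security plan = 33+12 = 45
Expected project duration μ = 45 days. Critical path: Permits → Marketing push → Staff briefing → Security plan.

45 days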